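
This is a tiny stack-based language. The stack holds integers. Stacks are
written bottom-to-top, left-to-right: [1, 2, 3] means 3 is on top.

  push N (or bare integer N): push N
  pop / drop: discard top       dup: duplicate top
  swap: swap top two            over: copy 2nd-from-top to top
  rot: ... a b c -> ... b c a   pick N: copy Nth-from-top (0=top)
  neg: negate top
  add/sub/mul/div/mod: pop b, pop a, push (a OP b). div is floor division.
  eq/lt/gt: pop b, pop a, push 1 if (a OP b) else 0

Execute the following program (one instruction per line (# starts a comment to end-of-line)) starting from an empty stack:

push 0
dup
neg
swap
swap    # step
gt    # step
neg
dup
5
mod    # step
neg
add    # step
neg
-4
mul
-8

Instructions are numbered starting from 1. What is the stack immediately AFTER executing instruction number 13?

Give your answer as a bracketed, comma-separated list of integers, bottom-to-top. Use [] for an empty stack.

Answer: [0]

Derivation:
Step 1 ('push 0'): [0]
Step 2 ('dup'): [0, 0]
Step 3 ('neg'): [0, 0]
Step 4 ('swap'): [0, 0]
Step 5 ('swap'): [0, 0]
Step 6 ('gt'): [0]
Step 7 ('neg'): [0]
Step 8 ('dup'): [0, 0]
Step 9 ('5'): [0, 0, 5]
Step 10 ('mod'): [0, 0]
Step 11 ('neg'): [0, 0]
Step 12 ('add'): [0]
Step 13 ('neg'): [0]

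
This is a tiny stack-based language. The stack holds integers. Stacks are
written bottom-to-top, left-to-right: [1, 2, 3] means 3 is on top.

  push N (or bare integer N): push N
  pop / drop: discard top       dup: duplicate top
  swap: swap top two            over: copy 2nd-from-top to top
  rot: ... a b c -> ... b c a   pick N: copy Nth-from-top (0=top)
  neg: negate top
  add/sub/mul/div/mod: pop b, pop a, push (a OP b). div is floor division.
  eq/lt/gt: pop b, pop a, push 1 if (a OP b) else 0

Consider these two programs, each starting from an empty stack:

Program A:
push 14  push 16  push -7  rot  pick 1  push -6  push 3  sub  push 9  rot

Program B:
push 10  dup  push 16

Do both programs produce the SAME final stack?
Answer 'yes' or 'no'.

Answer: no

Derivation:
Program A trace:
  After 'push 14': [14]
  After 'push 16': [14, 16]
  After 'push -7': [14, 16, -7]
  After 'rot': [16, -7, 14]
  After 'pick 1': [16, -7, 14, -7]
  After 'push -6': [16, -7, 14, -7, -6]
  After 'push 3': [16, -7, 14, -7, -6, 3]
  After 'sub': [16, -7, 14, -7, -9]
  After 'push 9': [16, -7, 14, -7, -9, 9]
  After 'rot': [16, -7, 14, -9, 9, -7]
Program A final stack: [16, -7, 14, -9, 9, -7]

Program B trace:
  After 'push 10': [10]
  After 'dup': [10, 10]
  After 'push 16': [10, 10, 16]
Program B final stack: [10, 10, 16]
Same: no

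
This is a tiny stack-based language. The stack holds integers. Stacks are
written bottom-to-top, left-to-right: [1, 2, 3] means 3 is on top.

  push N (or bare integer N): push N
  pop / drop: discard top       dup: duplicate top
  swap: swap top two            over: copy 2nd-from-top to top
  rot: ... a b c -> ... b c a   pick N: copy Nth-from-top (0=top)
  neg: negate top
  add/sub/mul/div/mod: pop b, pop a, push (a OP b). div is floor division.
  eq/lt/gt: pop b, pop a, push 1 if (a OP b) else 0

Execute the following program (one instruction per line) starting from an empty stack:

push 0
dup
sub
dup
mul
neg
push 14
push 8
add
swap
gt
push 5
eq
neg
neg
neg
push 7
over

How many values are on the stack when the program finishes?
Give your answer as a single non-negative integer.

After 'push 0': stack = [0] (depth 1)
After 'dup': stack = [0, 0] (depth 2)
After 'sub': stack = [0] (depth 1)
After 'dup': stack = [0, 0] (depth 2)
After 'mul': stack = [0] (depth 1)
After 'neg': stack = [0] (depth 1)
After 'push 14': stack = [0, 14] (depth 2)
After 'push 8': stack = [0, 14, 8] (depth 3)
After 'add': stack = [0, 22] (depth 2)
After 'swap': stack = [22, 0] (depth 2)
After 'gt': stack = [1] (depth 1)
After 'push 5': stack = [1, 5] (depth 2)
After 'eq': stack = [0] (depth 1)
After 'neg': stack = [0] (depth 1)
After 'neg': stack = [0] (depth 1)
After 'neg': stack = [0] (depth 1)
After 'push 7': stack = [0, 7] (depth 2)
After 'over': stack = [0, 7, 0] (depth 3)

Answer: 3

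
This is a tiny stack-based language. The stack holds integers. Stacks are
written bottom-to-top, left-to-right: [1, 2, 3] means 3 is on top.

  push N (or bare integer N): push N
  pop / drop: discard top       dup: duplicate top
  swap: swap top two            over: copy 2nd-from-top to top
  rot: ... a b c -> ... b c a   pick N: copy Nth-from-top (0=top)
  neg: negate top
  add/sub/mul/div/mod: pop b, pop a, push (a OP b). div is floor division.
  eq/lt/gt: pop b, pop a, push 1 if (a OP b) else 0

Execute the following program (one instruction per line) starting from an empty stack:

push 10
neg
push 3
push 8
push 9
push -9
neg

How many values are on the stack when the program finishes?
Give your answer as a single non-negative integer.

Answer: 5

Derivation:
After 'push 10': stack = [10] (depth 1)
After 'neg': stack = [-10] (depth 1)
After 'push 3': stack = [-10, 3] (depth 2)
After 'push 8': stack = [-10, 3, 8] (depth 3)
After 'push 9': stack = [-10, 3, 8, 9] (depth 4)
After 'push -9': stack = [-10, 3, 8, 9, -9] (depth 5)
After 'neg': stack = [-10, 3, 8, 9, 9] (depth 5)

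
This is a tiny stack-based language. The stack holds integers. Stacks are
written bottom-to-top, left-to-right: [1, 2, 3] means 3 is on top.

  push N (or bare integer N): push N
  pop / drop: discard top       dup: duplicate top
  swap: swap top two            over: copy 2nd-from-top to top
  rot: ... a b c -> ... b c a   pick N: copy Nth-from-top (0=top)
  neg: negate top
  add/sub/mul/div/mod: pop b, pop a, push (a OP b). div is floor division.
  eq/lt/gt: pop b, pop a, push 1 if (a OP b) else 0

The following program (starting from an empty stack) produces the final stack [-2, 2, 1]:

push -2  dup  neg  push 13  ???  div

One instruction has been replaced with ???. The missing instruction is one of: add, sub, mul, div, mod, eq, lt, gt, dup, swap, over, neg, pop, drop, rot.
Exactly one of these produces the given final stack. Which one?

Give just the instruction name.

Answer: dup

Derivation:
Stack before ???: [-2, 2, 13]
Stack after ???:  [-2, 2, 13, 13]
The instruction that transforms [-2, 2, 13] -> [-2, 2, 13, 13] is: dup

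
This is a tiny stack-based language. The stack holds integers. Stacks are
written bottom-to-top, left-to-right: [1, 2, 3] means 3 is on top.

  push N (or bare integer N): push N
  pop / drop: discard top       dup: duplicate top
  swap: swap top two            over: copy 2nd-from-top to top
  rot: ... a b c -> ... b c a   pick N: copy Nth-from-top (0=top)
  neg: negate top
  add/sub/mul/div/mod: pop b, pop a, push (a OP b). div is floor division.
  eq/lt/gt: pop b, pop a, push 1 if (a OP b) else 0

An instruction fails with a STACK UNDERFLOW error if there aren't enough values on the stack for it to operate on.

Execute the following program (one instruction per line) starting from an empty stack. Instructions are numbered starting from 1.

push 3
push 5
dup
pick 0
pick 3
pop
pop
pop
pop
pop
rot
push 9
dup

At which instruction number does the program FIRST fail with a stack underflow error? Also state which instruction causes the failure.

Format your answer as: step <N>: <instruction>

Step 1 ('push 3'): stack = [3], depth = 1
Step 2 ('push 5'): stack = [3, 5], depth = 2
Step 3 ('dup'): stack = [3, 5, 5], depth = 3
Step 4 ('pick 0'): stack = [3, 5, 5, 5], depth = 4
Step 5 ('pick 3'): stack = [3, 5, 5, 5, 3], depth = 5
Step 6 ('pop'): stack = [3, 5, 5, 5], depth = 4
Step 7 ('pop'): stack = [3, 5, 5], depth = 3
Step 8 ('pop'): stack = [3, 5], depth = 2
Step 9 ('pop'): stack = [3], depth = 1
Step 10 ('pop'): stack = [], depth = 0
Step 11 ('rot'): needs 3 value(s) but depth is 0 — STACK UNDERFLOW

Answer: step 11: rot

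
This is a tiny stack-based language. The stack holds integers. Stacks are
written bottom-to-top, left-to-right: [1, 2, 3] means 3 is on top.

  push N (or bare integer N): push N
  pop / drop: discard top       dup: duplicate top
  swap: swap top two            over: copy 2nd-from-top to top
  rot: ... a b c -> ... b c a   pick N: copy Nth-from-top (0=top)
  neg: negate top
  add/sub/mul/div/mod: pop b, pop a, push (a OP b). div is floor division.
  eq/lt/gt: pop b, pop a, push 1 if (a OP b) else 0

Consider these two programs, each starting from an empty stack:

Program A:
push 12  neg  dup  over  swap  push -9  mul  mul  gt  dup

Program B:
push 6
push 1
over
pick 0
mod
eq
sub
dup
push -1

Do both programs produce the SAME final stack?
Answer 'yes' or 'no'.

Program A trace:
  After 'push 12': [12]
  After 'neg': [-12]
  After 'dup': [-12, -12]
  After 'over': [-12, -12, -12]
  After 'swap': [-12, -12, -12]
  After 'push -9': [-12, -12, -12, -9]
  After 'mul': [-12, -12, 108]
  After 'mul': [-12, -1296]
  After 'gt': [1]
  After 'dup': [1, 1]
Program A final stack: [1, 1]

Program B trace:
  After 'push 6': [6]
  After 'push 1': [6, 1]
  After 'over': [6, 1, 6]
  After 'pick 0': [6, 1, 6, 6]
  After 'mod': [6, 1, 0]
  After 'eq': [6, 0]
  After 'sub': [6]
  After 'dup': [6, 6]
  After 'push -1': [6, 6, -1]
Program B final stack: [6, 6, -1]
Same: no

Answer: no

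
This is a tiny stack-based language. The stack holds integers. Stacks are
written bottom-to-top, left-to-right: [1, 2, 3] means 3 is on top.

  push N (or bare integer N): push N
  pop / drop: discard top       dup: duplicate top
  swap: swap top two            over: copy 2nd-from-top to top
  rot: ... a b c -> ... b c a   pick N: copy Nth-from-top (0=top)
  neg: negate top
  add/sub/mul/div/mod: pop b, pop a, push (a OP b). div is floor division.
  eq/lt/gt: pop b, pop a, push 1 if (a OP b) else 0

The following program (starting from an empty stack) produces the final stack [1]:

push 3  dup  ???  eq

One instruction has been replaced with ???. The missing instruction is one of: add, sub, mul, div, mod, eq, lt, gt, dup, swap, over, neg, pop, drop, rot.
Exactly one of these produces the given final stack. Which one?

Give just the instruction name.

Stack before ???: [3, 3]
Stack after ???:  [3, 3]
The instruction that transforms [3, 3] -> [3, 3] is: swap

Answer: swap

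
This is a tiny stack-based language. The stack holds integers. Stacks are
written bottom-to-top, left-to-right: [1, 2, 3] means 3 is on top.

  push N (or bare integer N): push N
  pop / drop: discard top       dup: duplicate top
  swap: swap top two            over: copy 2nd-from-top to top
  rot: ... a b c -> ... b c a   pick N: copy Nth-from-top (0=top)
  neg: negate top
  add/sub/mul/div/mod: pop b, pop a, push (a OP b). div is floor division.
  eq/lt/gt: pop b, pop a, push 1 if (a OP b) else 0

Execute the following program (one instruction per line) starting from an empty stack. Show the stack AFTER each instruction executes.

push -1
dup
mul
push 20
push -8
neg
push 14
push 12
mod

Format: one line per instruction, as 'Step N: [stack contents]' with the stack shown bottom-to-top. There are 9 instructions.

Step 1: [-1]
Step 2: [-1, -1]
Step 3: [1]
Step 4: [1, 20]
Step 5: [1, 20, -8]
Step 6: [1, 20, 8]
Step 7: [1, 20, 8, 14]
Step 8: [1, 20, 8, 14, 12]
Step 9: [1, 20, 8, 2]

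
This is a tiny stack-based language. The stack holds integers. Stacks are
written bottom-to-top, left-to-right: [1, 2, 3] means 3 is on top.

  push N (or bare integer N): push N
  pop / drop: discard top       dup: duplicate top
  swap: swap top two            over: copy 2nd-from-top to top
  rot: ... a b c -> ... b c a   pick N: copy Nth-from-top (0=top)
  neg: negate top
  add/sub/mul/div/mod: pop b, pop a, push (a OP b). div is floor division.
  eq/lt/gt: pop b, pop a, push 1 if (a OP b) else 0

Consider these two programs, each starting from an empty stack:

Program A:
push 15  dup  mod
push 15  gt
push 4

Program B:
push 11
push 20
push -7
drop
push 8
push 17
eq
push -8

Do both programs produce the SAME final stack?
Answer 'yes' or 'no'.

Answer: no

Derivation:
Program A trace:
  After 'push 15': [15]
  After 'dup': [15, 15]
  After 'mod': [0]
  After 'push 15': [0, 15]
  After 'gt': [0]
  After 'push 4': [0, 4]
Program A final stack: [0, 4]

Program B trace:
  After 'push 11': [11]
  After 'push 20': [11, 20]
  After 'push -7': [11, 20, -7]
  After 'drop': [11, 20]
  After 'push 8': [11, 20, 8]
  After 'push 17': [11, 20, 8, 17]
  After 'eq': [11, 20, 0]
  After 'push -8': [11, 20, 0, -8]
Program B final stack: [11, 20, 0, -8]
Same: no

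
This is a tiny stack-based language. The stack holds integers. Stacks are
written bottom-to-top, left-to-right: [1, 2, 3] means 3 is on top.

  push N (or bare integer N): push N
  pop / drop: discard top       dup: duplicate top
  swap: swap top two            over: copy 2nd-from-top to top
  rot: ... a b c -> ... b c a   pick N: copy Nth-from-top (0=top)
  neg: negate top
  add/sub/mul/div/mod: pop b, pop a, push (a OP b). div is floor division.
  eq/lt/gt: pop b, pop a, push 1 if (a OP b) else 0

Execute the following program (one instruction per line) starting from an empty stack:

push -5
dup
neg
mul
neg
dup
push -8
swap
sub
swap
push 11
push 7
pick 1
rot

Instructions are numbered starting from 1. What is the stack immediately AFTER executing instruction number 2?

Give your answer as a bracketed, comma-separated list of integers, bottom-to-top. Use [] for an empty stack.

Step 1 ('push -5'): [-5]
Step 2 ('dup'): [-5, -5]

Answer: [-5, -5]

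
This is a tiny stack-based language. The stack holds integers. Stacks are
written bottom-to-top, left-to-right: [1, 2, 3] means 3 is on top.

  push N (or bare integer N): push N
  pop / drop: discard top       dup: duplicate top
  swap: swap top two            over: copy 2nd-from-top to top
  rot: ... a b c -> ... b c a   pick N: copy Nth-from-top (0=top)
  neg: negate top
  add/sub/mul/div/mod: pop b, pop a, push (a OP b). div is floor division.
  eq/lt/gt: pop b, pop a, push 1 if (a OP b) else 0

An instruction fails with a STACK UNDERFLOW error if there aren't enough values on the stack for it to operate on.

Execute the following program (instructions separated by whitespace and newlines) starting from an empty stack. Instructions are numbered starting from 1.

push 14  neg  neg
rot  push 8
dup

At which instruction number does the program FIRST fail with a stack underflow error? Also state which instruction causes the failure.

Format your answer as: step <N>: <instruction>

Step 1 ('push 14'): stack = [14], depth = 1
Step 2 ('neg'): stack = [-14], depth = 1
Step 3 ('neg'): stack = [14], depth = 1
Step 4 ('rot'): needs 3 value(s) but depth is 1 — STACK UNDERFLOW

Answer: step 4: rot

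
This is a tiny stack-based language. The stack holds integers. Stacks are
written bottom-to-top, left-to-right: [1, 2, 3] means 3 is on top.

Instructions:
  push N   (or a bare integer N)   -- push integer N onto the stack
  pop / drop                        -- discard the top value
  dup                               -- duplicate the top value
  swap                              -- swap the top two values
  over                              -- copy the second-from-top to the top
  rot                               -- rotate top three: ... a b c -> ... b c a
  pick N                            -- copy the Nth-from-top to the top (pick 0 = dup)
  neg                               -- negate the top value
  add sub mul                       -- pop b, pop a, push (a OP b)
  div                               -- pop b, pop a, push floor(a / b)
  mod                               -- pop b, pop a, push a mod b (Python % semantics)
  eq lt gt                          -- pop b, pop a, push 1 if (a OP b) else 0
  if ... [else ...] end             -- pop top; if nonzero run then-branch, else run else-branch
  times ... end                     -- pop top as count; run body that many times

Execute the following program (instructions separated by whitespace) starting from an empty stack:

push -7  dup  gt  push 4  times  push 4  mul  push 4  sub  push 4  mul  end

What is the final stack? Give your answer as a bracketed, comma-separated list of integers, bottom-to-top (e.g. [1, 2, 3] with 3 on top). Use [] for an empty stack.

Answer: [-69904]

Derivation:
After 'push -7': [-7]
After 'dup': [-7, -7]
After 'gt': [0]
After 'push 4': [0, 4]
After 'times': [0]
After 'push 4': [0, 4]
After 'mul': [0]
After 'push 4': [0, 4]
After 'sub': [-4]
After 'push 4': [-4, 4]
After 'mul': [-16]
After 'push 4': [-16, 4]
  ...
After 'push 4': [-272, 4]
After 'mul': [-1088]
After 'push 4': [-1088, 4]
After 'sub': [-1092]
After 'push 4': [-1092, 4]
After 'mul': [-4368]
After 'push 4': [-4368, 4]
After 'mul': [-17472]
After 'push 4': [-17472, 4]
After 'sub': [-17476]
After 'push 4': [-17476, 4]
After 'mul': [-69904]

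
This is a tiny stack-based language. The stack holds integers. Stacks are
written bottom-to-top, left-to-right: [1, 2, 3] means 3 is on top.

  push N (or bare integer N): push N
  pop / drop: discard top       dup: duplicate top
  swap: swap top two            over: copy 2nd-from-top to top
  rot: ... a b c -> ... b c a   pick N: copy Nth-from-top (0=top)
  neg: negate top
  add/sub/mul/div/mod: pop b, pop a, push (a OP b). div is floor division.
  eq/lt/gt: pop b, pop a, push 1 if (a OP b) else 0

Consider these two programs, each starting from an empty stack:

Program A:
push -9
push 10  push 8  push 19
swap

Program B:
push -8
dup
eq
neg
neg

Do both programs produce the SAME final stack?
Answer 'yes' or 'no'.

Program A trace:
  After 'push -9': [-9]
  After 'push 10': [-9, 10]
  After 'push 8': [-9, 10, 8]
  After 'push 19': [-9, 10, 8, 19]
  After 'swap': [-9, 10, 19, 8]
Program A final stack: [-9, 10, 19, 8]

Program B trace:
  After 'push -8': [-8]
  After 'dup': [-8, -8]
  After 'eq': [1]
  After 'neg': [-1]
  After 'neg': [1]
Program B final stack: [1]
Same: no

Answer: no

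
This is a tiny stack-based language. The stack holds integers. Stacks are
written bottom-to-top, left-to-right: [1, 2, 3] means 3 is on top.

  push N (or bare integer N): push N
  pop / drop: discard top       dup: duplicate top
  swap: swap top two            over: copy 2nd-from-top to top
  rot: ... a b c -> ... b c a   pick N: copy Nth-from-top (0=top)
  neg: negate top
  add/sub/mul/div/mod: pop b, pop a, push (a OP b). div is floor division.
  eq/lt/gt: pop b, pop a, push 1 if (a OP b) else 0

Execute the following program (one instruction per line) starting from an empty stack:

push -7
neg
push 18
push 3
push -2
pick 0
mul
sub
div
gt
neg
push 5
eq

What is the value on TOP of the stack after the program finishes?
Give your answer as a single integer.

After 'push -7': [-7]
After 'neg': [7]
After 'push 18': [7, 18]
After 'push 3': [7, 18, 3]
After 'push -2': [7, 18, 3, -2]
After 'pick 0': [7, 18, 3, -2, -2]
After 'mul': [7, 18, 3, 4]
After 'sub': [7, 18, -1]
After 'div': [7, -18]
After 'gt': [1]
After 'neg': [-1]
After 'push 5': [-1, 5]
After 'eq': [0]

Answer: 0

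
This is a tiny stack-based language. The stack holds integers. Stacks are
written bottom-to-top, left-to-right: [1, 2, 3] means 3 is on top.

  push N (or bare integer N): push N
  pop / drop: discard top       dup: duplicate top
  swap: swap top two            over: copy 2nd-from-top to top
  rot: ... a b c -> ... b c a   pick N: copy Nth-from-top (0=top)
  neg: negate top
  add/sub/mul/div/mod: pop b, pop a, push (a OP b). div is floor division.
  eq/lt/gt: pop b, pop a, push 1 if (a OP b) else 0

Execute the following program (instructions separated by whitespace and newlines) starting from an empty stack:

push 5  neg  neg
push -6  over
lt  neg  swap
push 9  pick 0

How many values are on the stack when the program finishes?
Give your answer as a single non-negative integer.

Answer: 4

Derivation:
After 'push 5': stack = [5] (depth 1)
After 'neg': stack = [-5] (depth 1)
After 'neg': stack = [5] (depth 1)
After 'push -6': stack = [5, -6] (depth 2)
After 'over': stack = [5, -6, 5] (depth 3)
After 'lt': stack = [5, 1] (depth 2)
After 'neg': stack = [5, -1] (depth 2)
After 'swap': stack = [-1, 5] (depth 2)
After 'push 9': stack = [-1, 5, 9] (depth 3)
After 'pick 0': stack = [-1, 5, 9, 9] (depth 4)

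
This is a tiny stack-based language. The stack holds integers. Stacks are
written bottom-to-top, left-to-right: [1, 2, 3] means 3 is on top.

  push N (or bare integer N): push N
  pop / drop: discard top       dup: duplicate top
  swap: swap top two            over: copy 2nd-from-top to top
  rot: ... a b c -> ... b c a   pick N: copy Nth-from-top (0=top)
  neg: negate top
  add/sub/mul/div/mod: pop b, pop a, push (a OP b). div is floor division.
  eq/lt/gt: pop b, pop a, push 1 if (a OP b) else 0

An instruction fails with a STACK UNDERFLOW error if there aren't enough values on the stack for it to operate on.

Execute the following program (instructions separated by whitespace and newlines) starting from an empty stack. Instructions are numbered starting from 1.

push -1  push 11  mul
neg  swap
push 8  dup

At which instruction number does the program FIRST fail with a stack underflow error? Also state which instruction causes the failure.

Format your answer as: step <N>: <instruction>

Step 1 ('push -1'): stack = [-1], depth = 1
Step 2 ('push 11'): stack = [-1, 11], depth = 2
Step 3 ('mul'): stack = [-11], depth = 1
Step 4 ('neg'): stack = [11], depth = 1
Step 5 ('swap'): needs 2 value(s) but depth is 1 — STACK UNDERFLOW

Answer: step 5: swap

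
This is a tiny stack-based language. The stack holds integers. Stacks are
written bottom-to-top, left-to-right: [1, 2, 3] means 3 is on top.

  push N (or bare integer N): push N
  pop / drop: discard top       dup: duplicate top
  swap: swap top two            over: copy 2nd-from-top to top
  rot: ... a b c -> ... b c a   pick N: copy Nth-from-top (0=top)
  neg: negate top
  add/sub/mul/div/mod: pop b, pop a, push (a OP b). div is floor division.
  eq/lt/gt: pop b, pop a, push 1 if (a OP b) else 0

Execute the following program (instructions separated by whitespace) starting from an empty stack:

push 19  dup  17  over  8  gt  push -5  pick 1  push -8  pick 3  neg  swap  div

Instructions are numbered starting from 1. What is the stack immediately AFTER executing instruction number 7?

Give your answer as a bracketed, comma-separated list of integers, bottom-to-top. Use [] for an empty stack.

Step 1 ('push 19'): [19]
Step 2 ('dup'): [19, 19]
Step 3 ('17'): [19, 19, 17]
Step 4 ('over'): [19, 19, 17, 19]
Step 5 ('8'): [19, 19, 17, 19, 8]
Step 6 ('gt'): [19, 19, 17, 1]
Step 7 ('push -5'): [19, 19, 17, 1, -5]

Answer: [19, 19, 17, 1, -5]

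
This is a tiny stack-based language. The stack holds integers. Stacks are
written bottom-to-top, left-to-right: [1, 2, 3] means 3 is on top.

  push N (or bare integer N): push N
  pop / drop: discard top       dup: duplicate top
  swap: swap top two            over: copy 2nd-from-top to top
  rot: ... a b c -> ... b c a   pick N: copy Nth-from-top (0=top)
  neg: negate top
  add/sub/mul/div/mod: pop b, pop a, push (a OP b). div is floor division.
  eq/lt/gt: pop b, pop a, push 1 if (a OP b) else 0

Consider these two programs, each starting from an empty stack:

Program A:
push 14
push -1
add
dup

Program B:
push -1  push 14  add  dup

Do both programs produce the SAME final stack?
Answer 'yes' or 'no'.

Program A trace:
  After 'push 14': [14]
  After 'push -1': [14, -1]
  After 'add': [13]
  After 'dup': [13, 13]
Program A final stack: [13, 13]

Program B trace:
  After 'push -1': [-1]
  After 'push 14': [-1, 14]
  After 'add': [13]
  After 'dup': [13, 13]
Program B final stack: [13, 13]
Same: yes

Answer: yes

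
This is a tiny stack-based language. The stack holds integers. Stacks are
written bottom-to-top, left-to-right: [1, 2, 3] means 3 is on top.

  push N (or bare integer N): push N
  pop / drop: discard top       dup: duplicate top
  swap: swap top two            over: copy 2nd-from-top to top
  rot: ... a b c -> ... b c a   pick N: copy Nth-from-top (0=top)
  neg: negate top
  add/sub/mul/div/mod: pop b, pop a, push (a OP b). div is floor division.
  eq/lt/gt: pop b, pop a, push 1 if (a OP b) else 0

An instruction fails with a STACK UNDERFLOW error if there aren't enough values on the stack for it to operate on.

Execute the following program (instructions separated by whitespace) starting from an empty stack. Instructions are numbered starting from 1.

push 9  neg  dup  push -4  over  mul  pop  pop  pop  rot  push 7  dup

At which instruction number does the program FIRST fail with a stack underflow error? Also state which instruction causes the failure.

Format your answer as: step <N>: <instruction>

Answer: step 10: rot

Derivation:
Step 1 ('push 9'): stack = [9], depth = 1
Step 2 ('neg'): stack = [-9], depth = 1
Step 3 ('dup'): stack = [-9, -9], depth = 2
Step 4 ('push -4'): stack = [-9, -9, -4], depth = 3
Step 5 ('over'): stack = [-9, -9, -4, -9], depth = 4
Step 6 ('mul'): stack = [-9, -9, 36], depth = 3
Step 7 ('pop'): stack = [-9, -9], depth = 2
Step 8 ('pop'): stack = [-9], depth = 1
Step 9 ('pop'): stack = [], depth = 0
Step 10 ('rot'): needs 3 value(s) but depth is 0 — STACK UNDERFLOW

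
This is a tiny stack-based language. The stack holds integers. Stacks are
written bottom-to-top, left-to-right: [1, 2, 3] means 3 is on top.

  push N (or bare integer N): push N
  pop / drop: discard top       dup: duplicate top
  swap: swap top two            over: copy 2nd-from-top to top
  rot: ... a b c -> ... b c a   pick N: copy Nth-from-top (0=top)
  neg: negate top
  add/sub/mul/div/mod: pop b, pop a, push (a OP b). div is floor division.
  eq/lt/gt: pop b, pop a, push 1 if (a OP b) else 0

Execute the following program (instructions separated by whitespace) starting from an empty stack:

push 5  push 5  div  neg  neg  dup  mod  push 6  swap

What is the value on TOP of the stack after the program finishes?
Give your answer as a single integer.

After 'push 5': [5]
After 'push 5': [5, 5]
After 'div': [1]
After 'neg': [-1]
After 'neg': [1]
After 'dup': [1, 1]
After 'mod': [0]
After 'push 6': [0, 6]
After 'swap': [6, 0]

Answer: 0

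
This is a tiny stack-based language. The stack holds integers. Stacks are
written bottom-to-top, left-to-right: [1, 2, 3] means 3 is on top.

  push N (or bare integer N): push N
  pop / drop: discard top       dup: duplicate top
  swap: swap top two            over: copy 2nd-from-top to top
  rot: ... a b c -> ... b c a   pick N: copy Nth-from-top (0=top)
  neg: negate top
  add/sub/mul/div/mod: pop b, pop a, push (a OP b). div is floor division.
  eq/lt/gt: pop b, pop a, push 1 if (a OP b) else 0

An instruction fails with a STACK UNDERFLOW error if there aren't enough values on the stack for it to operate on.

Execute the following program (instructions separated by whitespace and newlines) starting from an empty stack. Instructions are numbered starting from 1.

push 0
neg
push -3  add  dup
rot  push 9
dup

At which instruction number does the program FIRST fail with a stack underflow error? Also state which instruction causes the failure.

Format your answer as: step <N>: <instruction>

Answer: step 6: rot

Derivation:
Step 1 ('push 0'): stack = [0], depth = 1
Step 2 ('neg'): stack = [0], depth = 1
Step 3 ('push -3'): stack = [0, -3], depth = 2
Step 4 ('add'): stack = [-3], depth = 1
Step 5 ('dup'): stack = [-3, -3], depth = 2
Step 6 ('rot'): needs 3 value(s) but depth is 2 — STACK UNDERFLOW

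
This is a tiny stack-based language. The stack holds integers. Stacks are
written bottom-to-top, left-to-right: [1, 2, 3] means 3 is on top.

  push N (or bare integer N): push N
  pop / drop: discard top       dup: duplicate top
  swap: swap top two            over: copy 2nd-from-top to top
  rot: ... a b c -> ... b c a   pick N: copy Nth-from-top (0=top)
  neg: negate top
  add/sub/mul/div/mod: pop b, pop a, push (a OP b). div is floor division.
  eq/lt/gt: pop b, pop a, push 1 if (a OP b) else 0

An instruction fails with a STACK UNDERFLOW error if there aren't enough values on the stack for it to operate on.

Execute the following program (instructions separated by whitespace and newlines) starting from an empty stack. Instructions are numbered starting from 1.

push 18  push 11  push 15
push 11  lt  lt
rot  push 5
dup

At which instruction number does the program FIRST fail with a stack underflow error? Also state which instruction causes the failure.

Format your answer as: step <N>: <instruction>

Step 1 ('push 18'): stack = [18], depth = 1
Step 2 ('push 11'): stack = [18, 11], depth = 2
Step 3 ('push 15'): stack = [18, 11, 15], depth = 3
Step 4 ('push 11'): stack = [18, 11, 15, 11], depth = 4
Step 5 ('lt'): stack = [18, 11, 0], depth = 3
Step 6 ('lt'): stack = [18, 0], depth = 2
Step 7 ('rot'): needs 3 value(s) but depth is 2 — STACK UNDERFLOW

Answer: step 7: rot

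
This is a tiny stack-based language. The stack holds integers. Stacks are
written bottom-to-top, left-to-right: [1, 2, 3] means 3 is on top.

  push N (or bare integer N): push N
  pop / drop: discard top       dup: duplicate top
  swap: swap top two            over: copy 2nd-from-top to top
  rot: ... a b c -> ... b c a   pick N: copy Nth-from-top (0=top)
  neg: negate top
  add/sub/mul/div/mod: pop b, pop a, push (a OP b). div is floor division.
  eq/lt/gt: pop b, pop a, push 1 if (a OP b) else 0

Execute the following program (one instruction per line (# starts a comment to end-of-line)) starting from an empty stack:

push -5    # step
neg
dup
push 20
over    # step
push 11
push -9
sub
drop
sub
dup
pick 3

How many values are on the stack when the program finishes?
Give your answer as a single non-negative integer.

After 'push -5': stack = [-5] (depth 1)
After 'neg': stack = [5] (depth 1)
After 'dup': stack = [5, 5] (depth 2)
After 'push 20': stack = [5, 5, 20] (depth 3)
After 'over': stack = [5, 5, 20, 5] (depth 4)
After 'push 11': stack = [5, 5, 20, 5, 11] (depth 5)
After 'push -9': stack = [5, 5, 20, 5, 11, -9] (depth 6)
After 'sub': stack = [5, 5, 20, 5, 20] (depth 5)
After 'drop': stack = [5, 5, 20, 5] (depth 4)
After 'sub': stack = [5, 5, 15] (depth 3)
After 'dup': stack = [5, 5, 15, 15] (depth 4)
After 'pick 3': stack = [5, 5, 15, 15, 5] (depth 5)

Answer: 5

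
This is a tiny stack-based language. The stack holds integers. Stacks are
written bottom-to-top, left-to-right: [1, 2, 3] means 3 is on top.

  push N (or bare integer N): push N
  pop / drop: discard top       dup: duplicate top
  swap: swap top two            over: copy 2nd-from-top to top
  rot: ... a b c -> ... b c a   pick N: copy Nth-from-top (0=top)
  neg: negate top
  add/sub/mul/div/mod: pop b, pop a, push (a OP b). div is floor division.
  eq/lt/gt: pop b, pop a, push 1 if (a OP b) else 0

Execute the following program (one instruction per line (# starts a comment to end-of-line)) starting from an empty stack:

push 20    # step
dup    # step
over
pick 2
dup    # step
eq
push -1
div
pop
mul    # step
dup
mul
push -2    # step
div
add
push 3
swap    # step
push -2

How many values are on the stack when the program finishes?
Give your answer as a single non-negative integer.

Answer: 3

Derivation:
After 'push 20': stack = [20] (depth 1)
After 'dup': stack = [20, 20] (depth 2)
After 'over': stack = [20, 20, 20] (depth 3)
After 'pick 2': stack = [20, 20, 20, 20] (depth 4)
After 'dup': stack = [20, 20, 20, 20, 20] (depth 5)
After 'eq': stack = [20, 20, 20, 1] (depth 4)
After 'push -1': stack = [20, 20, 20, 1, -1] (depth 5)
After 'div': stack = [20, 20, 20, -1] (depth 4)
After 'pop': stack = [20, 20, 20] (depth 3)
After 'mul': stack = [20, 400] (depth 2)
After 'dup': stack = [20, 400, 400] (depth 3)
After 'mul': stack = [20, 160000] (depth 2)
After 'push -2': stack = [20, 160000, -2] (depth 3)
After 'div': stack = [20, -80000] (depth 2)
After 'add': stack = [-79980] (depth 1)
After 'push 3': stack = [-79980, 3] (depth 2)
After 'swap': stack = [3, -79980] (depth 2)
After 'push -2': stack = [3, -79980, -2] (depth 3)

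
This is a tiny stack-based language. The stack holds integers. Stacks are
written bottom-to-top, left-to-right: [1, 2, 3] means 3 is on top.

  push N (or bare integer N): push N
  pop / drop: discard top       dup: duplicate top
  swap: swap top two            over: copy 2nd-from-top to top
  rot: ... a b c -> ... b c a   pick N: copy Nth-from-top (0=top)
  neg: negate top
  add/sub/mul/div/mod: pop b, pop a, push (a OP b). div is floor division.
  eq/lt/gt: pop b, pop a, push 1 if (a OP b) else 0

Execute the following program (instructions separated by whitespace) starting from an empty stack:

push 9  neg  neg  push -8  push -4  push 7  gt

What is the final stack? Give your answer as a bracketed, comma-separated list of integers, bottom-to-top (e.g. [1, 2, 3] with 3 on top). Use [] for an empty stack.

After 'push 9': [9]
After 'neg': [-9]
After 'neg': [9]
After 'push -8': [9, -8]
After 'push -4': [9, -8, -4]
After 'push 7': [9, -8, -4, 7]
After 'gt': [9, -8, 0]

Answer: [9, -8, 0]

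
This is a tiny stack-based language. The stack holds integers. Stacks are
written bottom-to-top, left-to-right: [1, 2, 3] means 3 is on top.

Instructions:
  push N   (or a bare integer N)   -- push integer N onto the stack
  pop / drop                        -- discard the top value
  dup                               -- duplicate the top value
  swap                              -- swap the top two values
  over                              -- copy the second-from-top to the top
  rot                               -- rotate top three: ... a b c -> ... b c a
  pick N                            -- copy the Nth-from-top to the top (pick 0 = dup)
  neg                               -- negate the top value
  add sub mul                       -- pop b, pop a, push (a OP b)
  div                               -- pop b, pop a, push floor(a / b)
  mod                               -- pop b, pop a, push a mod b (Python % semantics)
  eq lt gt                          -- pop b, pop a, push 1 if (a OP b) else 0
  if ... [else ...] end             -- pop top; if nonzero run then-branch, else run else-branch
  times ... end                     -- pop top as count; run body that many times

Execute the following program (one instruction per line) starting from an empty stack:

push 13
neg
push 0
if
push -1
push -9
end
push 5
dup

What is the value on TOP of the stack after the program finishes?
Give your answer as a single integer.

Answer: 5

Derivation:
After 'push 13': [13]
After 'neg': [-13]
After 'push 0': [-13, 0]
After 'if': [-13]
After 'push 5': [-13, 5]
After 'dup': [-13, 5, 5]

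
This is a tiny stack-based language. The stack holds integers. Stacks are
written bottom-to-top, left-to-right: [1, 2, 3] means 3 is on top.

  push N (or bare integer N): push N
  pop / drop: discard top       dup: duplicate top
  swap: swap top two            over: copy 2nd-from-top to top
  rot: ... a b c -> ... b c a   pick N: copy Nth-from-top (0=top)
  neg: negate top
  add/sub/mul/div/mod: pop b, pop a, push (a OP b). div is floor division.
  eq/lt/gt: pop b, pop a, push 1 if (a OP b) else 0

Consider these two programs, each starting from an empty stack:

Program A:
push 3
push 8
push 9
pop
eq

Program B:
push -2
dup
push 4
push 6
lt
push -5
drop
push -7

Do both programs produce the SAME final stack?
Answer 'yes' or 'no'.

Answer: no

Derivation:
Program A trace:
  After 'push 3': [3]
  After 'push 8': [3, 8]
  After 'push 9': [3, 8, 9]
  After 'pop': [3, 8]
  After 'eq': [0]
Program A final stack: [0]

Program B trace:
  After 'push -2': [-2]
  After 'dup': [-2, -2]
  After 'push 4': [-2, -2, 4]
  After 'push 6': [-2, -2, 4, 6]
  After 'lt': [-2, -2, 1]
  After 'push -5': [-2, -2, 1, -5]
  After 'drop': [-2, -2, 1]
  After 'push -7': [-2, -2, 1, -7]
Program B final stack: [-2, -2, 1, -7]
Same: no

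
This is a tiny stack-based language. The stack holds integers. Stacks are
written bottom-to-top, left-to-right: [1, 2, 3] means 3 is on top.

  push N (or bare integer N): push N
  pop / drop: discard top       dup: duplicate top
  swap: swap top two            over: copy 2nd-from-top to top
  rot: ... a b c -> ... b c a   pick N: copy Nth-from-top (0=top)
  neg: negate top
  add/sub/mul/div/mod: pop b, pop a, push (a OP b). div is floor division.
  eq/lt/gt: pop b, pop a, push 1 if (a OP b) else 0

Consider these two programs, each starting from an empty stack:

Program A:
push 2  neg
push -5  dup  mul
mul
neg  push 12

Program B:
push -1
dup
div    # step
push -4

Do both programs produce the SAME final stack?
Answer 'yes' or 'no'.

Answer: no

Derivation:
Program A trace:
  After 'push 2': [2]
  After 'neg': [-2]
  After 'push -5': [-2, -5]
  After 'dup': [-2, -5, -5]
  After 'mul': [-2, 25]
  After 'mul': [-50]
  After 'neg': [50]
  After 'push 12': [50, 12]
Program A final stack: [50, 12]

Program B trace:
  After 'push -1': [-1]
  After 'dup': [-1, -1]
  After 'div': [1]
  After 'push -4': [1, -4]
Program B final stack: [1, -4]
Same: no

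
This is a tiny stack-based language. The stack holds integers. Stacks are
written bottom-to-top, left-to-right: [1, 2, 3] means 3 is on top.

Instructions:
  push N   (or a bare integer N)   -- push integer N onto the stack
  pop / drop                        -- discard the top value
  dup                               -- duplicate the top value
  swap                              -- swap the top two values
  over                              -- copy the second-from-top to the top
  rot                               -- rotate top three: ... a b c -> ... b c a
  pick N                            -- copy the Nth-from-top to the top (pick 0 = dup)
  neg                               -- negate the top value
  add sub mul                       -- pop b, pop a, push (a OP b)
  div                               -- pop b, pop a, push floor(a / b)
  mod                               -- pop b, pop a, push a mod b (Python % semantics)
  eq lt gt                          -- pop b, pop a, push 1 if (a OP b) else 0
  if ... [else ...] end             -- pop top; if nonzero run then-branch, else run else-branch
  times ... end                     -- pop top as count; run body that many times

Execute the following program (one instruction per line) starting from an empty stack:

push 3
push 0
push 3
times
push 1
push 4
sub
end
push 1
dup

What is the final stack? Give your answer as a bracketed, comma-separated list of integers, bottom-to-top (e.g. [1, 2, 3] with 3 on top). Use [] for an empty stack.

Answer: [3, 0, -3, -3, -3, 1, 1]

Derivation:
After 'push 3': [3]
After 'push 0': [3, 0]
After 'push 3': [3, 0, 3]
After 'times': [3, 0]
After 'push 1': [3, 0, 1]
After 'push 4': [3, 0, 1, 4]
After 'sub': [3, 0, -3]
After 'push 1': [3, 0, -3, 1]
After 'push 4': [3, 0, -3, 1, 4]
After 'sub': [3, 0, -3, -3]
After 'push 1': [3, 0, -3, -3, 1]
After 'push 4': [3, 0, -3, -3, 1, 4]
After 'sub': [3, 0, -3, -3, -3]
After 'push 1': [3, 0, -3, -3, -3, 1]
After 'dup': [3, 0, -3, -3, -3, 1, 1]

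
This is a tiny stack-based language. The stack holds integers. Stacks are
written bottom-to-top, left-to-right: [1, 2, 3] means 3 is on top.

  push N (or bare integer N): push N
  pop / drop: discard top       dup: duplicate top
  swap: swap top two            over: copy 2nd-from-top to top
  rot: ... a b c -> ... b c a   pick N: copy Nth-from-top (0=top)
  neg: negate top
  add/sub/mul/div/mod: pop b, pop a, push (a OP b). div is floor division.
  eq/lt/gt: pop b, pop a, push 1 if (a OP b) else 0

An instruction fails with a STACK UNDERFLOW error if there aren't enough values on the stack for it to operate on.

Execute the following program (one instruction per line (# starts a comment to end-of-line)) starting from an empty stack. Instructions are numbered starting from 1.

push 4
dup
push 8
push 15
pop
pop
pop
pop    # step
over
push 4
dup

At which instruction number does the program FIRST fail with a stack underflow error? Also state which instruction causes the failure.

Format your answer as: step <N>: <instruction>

Answer: step 9: over

Derivation:
Step 1 ('push 4'): stack = [4], depth = 1
Step 2 ('dup'): stack = [4, 4], depth = 2
Step 3 ('push 8'): stack = [4, 4, 8], depth = 3
Step 4 ('push 15'): stack = [4, 4, 8, 15], depth = 4
Step 5 ('pop'): stack = [4, 4, 8], depth = 3
Step 6 ('pop'): stack = [4, 4], depth = 2
Step 7 ('pop'): stack = [4], depth = 1
Step 8 ('pop'): stack = [], depth = 0
Step 9 ('over'): needs 2 value(s) but depth is 0 — STACK UNDERFLOW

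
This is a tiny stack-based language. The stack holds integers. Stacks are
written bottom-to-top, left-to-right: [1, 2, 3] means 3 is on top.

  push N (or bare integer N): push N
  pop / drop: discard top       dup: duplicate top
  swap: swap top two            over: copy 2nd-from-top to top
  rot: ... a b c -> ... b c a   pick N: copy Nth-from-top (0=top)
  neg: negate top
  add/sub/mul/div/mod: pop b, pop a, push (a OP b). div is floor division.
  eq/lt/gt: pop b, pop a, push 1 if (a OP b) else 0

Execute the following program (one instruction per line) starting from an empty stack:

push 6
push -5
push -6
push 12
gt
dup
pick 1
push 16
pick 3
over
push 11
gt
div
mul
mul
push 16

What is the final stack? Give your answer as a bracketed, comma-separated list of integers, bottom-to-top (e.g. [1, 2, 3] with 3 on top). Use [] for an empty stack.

After 'push 6': [6]
After 'push -5': [6, -5]
After 'push -6': [6, -5, -6]
After 'push 12': [6, -5, -6, 12]
After 'gt': [6, -5, 0]
After 'dup': [6, -5, 0, 0]
After 'pick 1': [6, -5, 0, 0, 0]
After 'push 16': [6, -5, 0, 0, 0, 16]
After 'pick 3': [6, -5, 0, 0, 0, 16, 0]
After 'over': [6, -5, 0, 0, 0, 16, 0, 16]
After 'push 11': [6, -5, 0, 0, 0, 16, 0, 16, 11]
After 'gt': [6, -5, 0, 0, 0, 16, 0, 1]
After 'div': [6, -5, 0, 0, 0, 16, 0]
After 'mul': [6, -5, 0, 0, 0, 0]
After 'mul': [6, -5, 0, 0, 0]
After 'push 16': [6, -5, 0, 0, 0, 16]

Answer: [6, -5, 0, 0, 0, 16]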